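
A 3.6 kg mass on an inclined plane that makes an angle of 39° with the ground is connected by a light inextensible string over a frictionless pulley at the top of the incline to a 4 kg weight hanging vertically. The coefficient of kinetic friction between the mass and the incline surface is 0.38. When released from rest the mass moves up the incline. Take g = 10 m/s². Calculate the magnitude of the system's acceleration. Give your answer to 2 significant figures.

For the mass on the incline: the weight component along the slope is m₁g sin 39° = 3.6 × 10 × 0.6293 = 22.655 N and the normal force is N = m₁g cos 39° = 27.977 N.
Kinetic friction opposes the mass's motion up the incline: f = μN = 0.38 × 27.977 = 10.631 N acting down the slope.
Newton's second law for the mass (up-slope positive): T − 22.655 − 10.631 = 3.6 a. For the hanging weight (downward positive): 4 × 10 − T = 4 a.
Adding the two equations eliminates T: 6.714 = 7.6 a, so a = 0.8834 m/s².

0.88 m/s²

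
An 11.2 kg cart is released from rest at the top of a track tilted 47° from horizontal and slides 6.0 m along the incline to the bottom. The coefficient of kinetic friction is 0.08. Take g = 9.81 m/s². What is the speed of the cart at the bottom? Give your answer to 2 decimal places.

The weight component along the incline is mg sin 47° = 80.355 N and the normal force is N = mg cos 47° = 74.933 N.
Friction up the slope is f = μN = 0.08 × 74.933 = 5.995 N, so the net downslope force is 80.355 − 5.995 = 74.360 N and a = 74.360 / 11.2 = 6.6393 m/s².
Starting from rest over a distance of 6.0 m, v² = 2aL = 2 × 6.6393 × 6.0 = 79.6716, so v = 8.9259 m/s.

8.93 m/s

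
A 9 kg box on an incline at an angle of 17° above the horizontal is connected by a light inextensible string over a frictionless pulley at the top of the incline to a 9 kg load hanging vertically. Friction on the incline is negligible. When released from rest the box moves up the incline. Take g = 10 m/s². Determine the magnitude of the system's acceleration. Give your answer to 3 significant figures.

3.54 m/s²

For the box on the incline: the weight component along the slope is m₁g sin 17° = 9 × 10 × 0.2924 = 26.316 N and the normal force is N = m₁g cos 17° = 86.067 N.
Newton's second law for the box (up-slope positive): T − 26.316 = 9 a. For the hanging load (downward positive): 9 × 10 − T = 9 a.
Adding the two equations eliminates T: 63.684 = 18 a, so a = 3.5380 m/s².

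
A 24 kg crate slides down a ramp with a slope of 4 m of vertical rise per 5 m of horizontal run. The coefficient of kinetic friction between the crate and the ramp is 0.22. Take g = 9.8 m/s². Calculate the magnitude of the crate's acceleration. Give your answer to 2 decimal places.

4.44 m/s²

Resolving the weight along the incline: the component pulling the crate down the slope is mg sin 38.66° = 24 × 9.8 × 0.6247 = 146.929 N, and the normal force is N = mg cos 38.66° = 24 × 9.8 × 0.7809 = 183.668 N.
Kinetic friction acts up the slope with magnitude f = μN = 0.22 × 183.668 = 40.407 N.
Net force along the incline is 146.929 − 40.407 = 106.522 N, so a = 106.522 / 24 = 4.4384 m/s².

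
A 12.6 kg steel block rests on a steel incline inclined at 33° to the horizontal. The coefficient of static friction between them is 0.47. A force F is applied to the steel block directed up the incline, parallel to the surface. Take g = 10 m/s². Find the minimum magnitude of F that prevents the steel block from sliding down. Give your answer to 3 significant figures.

19.0 N

The normal force is N = mg cos 33° = 105.672 N. With F at its minimum the steel block is on the verge of sliding down, so static friction is at its maximum μ_s N = 0.47 × 105.672 = 49.666 N and acts up the slope.
Equilibrium along the incline: F + μ_s N = mg sin 33°, so F = 68.625 − 49.666 = 18.959 N.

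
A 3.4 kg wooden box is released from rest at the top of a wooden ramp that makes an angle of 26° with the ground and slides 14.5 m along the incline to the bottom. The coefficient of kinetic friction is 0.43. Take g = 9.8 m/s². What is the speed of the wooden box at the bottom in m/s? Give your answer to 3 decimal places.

The weight component along the incline is mg sin 26° = 14.607 N and the normal force is N = mg cos 26° = 29.948 N.
Friction up the slope is f = μN = 0.43 × 29.948 = 12.878 N, so the net downslope force is 14.607 − 12.878 = 1.729 N and a = 1.729 / 3.4 = 0.5085 m/s².
Starting from rest over a distance of 14.5 m, v² = 2aL = 2 × 0.5085 × 14.5 = 14.7465, so v = 3.8401 m/s.

3.840 m/s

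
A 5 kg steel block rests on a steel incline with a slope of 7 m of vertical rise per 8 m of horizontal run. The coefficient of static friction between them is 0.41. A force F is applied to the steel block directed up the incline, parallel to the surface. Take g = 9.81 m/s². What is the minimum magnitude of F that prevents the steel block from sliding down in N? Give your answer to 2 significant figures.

17 N

The normal force is N = mg cos 41.19° = 36.914 N. With F at its minimum the steel block is on the verge of sliding down, so static friction is at its maximum μ_s N = 0.41 × 36.914 = 15.135 N and acts up the slope.
Equilibrium along the incline: F + μ_s N = mg sin 41.19°, so F = 32.300 − 15.135 = 17.165 N.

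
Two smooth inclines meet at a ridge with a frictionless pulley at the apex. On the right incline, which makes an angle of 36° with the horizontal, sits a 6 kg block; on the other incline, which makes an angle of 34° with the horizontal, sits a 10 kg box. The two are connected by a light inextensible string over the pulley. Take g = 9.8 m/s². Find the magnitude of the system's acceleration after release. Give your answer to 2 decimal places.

1.26 m/s²

Resolve each weight along its own incline: the 6 kg mass has component 6 × 9.8 × sin 36° = 34.562 N down its slope, and the 10 kg mass has 10 × 9.8 × sin 34° = 54.801 N down its slope.
The 10 kg side's 54.801 N exceeds the other side's 34.562 N, so that mass slides down and the 6 kg mass slides up. Taking that direction as positive, Newton's second law for the whole system gives 54.801 − 34.562 = (6 + 10) a, so a = 20.239 / 16 = 1.2649 m/s².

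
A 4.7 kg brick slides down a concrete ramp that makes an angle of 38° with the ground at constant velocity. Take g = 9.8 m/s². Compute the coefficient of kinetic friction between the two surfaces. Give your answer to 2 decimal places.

At constant velocity the net force along the incline is zero: mg sin 38° = μ mg cos 38°.
So μ = tan 38° = 0.6157 / 0.7880 = 0.7813.

0.78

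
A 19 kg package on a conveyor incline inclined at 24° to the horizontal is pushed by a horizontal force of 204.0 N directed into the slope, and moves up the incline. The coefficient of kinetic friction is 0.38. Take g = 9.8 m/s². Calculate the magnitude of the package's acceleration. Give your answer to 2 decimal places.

The horizontal push has components F cos 24° = 204.0 × 0.9135 = 186.354 N up the incline and F sin 24° = 204.0 × 0.4067 = 82.967 N pressing into the surface.
The normal force is therefore N = mg cos 24° + F sin 24° = 170.094 + 82.967 = 253.061 N, and kinetic friction down the slope is μN = 0.38 × 253.061 = 96.163 N.
Along the incline: F cos 24° − mg sin 24° − μN = ma, so 186.354 − 75.728 − 96.163 = 19 a, giving a = 0.7612 m/s².

0.76 m/s²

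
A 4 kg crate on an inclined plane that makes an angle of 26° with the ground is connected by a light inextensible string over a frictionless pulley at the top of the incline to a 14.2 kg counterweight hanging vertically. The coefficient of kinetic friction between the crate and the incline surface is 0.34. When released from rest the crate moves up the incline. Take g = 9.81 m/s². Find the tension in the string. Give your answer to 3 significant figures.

53.4 N

For the crate on the incline: the weight component along the slope is m₁g sin 26° = 4 × 9.81 × 0.4384 = 17.203 N and the normal force is N = m₁g cos 26° = 35.269 N.
Kinetic friction opposes the crate's motion up the incline: f = μN = 0.34 × 35.269 = 11.991 N acting down the slope.
Newton's second law for the crate (up-slope positive): T − 17.203 − 11.991 = 4 a. For the hanging counterweight (downward positive): 14.2 × 9.81 − T = 14.2 a.
Adding the two equations eliminates T: 110.108 = 18.2 a, so a = 6.0499 m/s².
Then from the hanging counterweight's equation, T = 14.2 × (9.81 − 6.0499) = 53.393 N.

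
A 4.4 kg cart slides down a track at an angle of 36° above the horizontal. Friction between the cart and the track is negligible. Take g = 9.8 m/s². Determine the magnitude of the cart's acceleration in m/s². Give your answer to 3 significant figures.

Resolving the weight along the incline: the component pulling the cart down the slope is mg sin 36° = 4.4 × 9.8 × 0.5878 = 25.346 N, and the normal force is N = mg cos 36° = 4.4 × 9.8 × 0.8090 = 34.884 N.
With no friction the net force along the incline is 25.346 N, so a = g sin 36° = 25.346 / 4.4 = 5.7605 m/s².

5.76 m/s²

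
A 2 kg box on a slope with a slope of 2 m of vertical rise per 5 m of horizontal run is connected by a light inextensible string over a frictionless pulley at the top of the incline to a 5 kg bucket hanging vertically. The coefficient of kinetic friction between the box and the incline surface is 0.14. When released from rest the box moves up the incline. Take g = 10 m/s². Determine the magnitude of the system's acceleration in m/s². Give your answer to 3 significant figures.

For the box on the incline: the weight component along the slope is m₁g sin 21.80° = 2 × 10 × 0.3714 = 7.428 N and the normal force is N = m₁g cos 21.80° = 18.570 N.
Kinetic friction opposes the box's motion up the incline: f = μN = 0.14 × 18.570 = 2.600 N acting down the slope.
Newton's second law for the box (up-slope positive): T − 7.428 − 2.600 = 2 a. For the hanging bucket (downward positive): 5 × 10 − T = 5 a.
Adding the two equations eliminates T: 39.972 = 7 a, so a = 5.7103 m/s².

5.71 m/s²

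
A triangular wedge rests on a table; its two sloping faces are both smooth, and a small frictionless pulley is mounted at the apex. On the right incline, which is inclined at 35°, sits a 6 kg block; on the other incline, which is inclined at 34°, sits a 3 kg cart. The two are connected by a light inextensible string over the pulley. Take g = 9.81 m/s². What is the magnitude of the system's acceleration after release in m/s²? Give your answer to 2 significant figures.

1.9 m/s²

Resolve each weight along its own incline: the 6 kg mass has component 6 × 9.81 × sin 35° = 33.761 N down its slope, and the 3 kg mass has 3 × 9.81 × sin 34° = 16.457 N down its slope.
The 6 kg side's 33.761 N exceeds the other side's 16.457 N, so that mass slides down and the 3 kg mass slides up. Taking that direction as positive, Newton's second law for the whole system gives 33.761 − 16.457 = (6 + 3) a, so a = 17.304 / 9 = 1.9227 m/s².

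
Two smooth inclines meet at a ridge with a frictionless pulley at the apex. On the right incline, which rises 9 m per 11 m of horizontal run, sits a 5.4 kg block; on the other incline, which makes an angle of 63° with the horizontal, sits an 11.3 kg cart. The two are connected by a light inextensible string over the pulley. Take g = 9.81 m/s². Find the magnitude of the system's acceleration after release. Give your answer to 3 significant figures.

3.91 m/s²

Resolve each weight along its own incline: the 5.4 kg mass has component 5.4 × 9.81 × sin 39.29° = 33.545 N down its slope, and the 11.3 kg mass has 11.3 × 9.81 × sin 63° = 98.771 N down its slope.
The 11.3 kg side's 98.771 N exceeds the other side's 33.545 N, so that mass slides down and the 5.4 kg mass slides up. Taking that direction as positive, Newton's second law for the whole system gives 98.771 − 33.545 = (5.4 + 11.3) a, so a = 65.226 / 16.7 = 3.9057 m/s².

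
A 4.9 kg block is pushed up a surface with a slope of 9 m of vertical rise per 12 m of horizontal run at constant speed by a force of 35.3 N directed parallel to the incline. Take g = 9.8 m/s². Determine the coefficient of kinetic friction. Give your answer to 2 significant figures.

0.17

At constant speed ΣF = 0 along the incline. The applied 35.3 N acts up the slope; the weight component mg sin 36.87° = 28.812 N and kinetic friction μN both act down the slope.
So 35.3 = 28.812 + μ × 38.416, giving μ = (35.3 − 28.812) / 38.416 = 0.1689.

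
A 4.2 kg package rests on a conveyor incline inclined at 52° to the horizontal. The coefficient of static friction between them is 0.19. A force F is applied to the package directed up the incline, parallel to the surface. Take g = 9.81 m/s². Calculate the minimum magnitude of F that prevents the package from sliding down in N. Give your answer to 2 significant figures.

28 N

The normal force is N = mg cos 52° = 25.366 N. With F at its minimum the package is on the verge of sliding down, so static friction is at its maximum μ_s N = 0.19 × 25.366 = 4.820 N and acts up the slope.
Equilibrium along the incline: F + μ_s N = mg sin 52°, so F = 32.468 − 4.820 = 27.648 N.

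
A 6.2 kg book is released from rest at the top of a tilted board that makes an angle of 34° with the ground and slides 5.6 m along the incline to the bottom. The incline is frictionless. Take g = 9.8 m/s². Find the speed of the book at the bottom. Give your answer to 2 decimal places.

The weight component along the incline is mg sin 34° = 33.977 N and the normal force is N = mg cos 34° = 50.372 N.
With no friction, a = g sin 34° = 5.4801 m/s².
Starting from rest over a distance of 5.6 m, v² = 2aL = 2 × 5.4801 × 5.6 = 61.3771, so v = 7.8344 m/s.

7.83 m/s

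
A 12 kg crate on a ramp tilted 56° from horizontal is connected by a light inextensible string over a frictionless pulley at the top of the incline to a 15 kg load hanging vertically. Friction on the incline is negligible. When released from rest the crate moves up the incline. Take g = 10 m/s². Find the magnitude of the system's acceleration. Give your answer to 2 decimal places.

For the crate on the incline: the weight component along the slope is m₁g sin 56° = 12 × 10 × 0.8290 = 99.480 N and the normal force is N = m₁g cos 56° = 67.103 N.
Newton's second law for the crate (up-slope positive): T − 99.480 = 12 a. For the hanging load (downward positive): 15 × 10 − T = 15 a.
Adding the two equations eliminates T: 50.520 = 27 a, so a = 1.8711 m/s².

1.87 m/s²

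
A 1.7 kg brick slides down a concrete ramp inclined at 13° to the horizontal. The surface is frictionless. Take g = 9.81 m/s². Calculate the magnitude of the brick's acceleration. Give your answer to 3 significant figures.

Resolving the weight along the incline: the component pulling the brick down the slope is mg sin 13° = 1.7 × 9.81 × 0.2250 = 3.752 N, and the normal force is N = mg cos 13° = 1.7 × 9.81 × 0.9744 = 16.250 N.
With no friction the net force along the incline is 3.752 N, so a = g sin 13° = 3.752 / 1.7 = 2.2071 m/s².

2.21 m/s²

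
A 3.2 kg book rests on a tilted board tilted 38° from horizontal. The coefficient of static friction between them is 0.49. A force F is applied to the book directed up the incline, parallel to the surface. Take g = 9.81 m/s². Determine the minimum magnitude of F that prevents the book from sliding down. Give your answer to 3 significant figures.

The normal force is N = mg cos 38° = 24.737 N. With F at its minimum the book is on the verge of sliding down, so static friction is at its maximum μ_s N = 0.49 × 24.737 = 12.121 N and acts up the slope.
Equilibrium along the incline: F + μ_s N = mg sin 38°, so F = 19.327 − 12.121 = 7.206 N.

7.21 N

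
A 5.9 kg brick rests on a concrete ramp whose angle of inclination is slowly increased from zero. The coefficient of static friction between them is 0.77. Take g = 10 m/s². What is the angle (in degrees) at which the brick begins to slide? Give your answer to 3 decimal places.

37.596°

At the threshold of sliding, static friction is at its maximum μ_s N and exactly balances the weight component along the incline: mg sin θ = μ_s mg cos θ.
Hence tan θ = μ_s = 0.77, so θ = arctan(0.77) = 37.5963°.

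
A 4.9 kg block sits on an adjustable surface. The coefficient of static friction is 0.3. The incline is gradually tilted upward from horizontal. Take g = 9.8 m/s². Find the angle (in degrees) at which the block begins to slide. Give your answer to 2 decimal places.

16.70°

At the threshold of sliding, static friction is at its maximum μ_s N and exactly balances the weight component along the incline: mg sin θ = μ_s mg cos θ.
Hence tan θ = μ_s = 0.3, so θ = arctan(0.3) = 16.6992°.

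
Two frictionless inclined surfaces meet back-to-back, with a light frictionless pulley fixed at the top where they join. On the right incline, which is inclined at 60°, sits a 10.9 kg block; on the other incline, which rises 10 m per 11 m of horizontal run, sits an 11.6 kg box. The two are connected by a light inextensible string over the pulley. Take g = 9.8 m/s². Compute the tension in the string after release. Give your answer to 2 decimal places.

Resolve each weight along its own incline: the 10.9 kg mass has component 10.9 × 9.8 × sin 60° = 92.509 N down its slope, and the 11.6 kg mass has 11.6 × 9.8 × sin 42.27° = 76.469 N down its slope.
The 10.9 kg side's 92.509 N exceeds the other side's 76.469 N, so that mass slides down and the 11.6 kg mass slides up. Taking that direction as positive, Newton's second law for the whole system gives 92.509 − 76.469 = (10.9 + 11.6) a, so a = 16.040 / 22.5 = 0.7129 m/s².
For the 11.6 kg mass (up-slope positive): T − 76.469 = 11.6 × 0.7129, so T = 84.739 N.

84.74 N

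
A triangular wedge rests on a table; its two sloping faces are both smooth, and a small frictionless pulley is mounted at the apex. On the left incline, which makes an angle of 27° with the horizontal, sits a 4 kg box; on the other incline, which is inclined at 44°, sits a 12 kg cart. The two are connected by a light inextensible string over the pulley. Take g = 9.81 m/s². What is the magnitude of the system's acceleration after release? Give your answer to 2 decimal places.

Resolve each weight along its own incline: the 4 kg mass has component 4 × 9.81 × sin 27° = 17.815 N down its slope, and the 12 kg mass has 12 × 9.81 × sin 44° = 81.775 N down its slope.
The 12 kg side's 81.775 N exceeds the other side's 17.815 N, so that mass slides down and the 4 kg mass slides up. Taking that direction as positive, Newton's second law for the whole system gives 81.775 − 17.815 = (4 + 12) a, so a = 63.960 / 16 = 3.9975 m/s².

4.00 m/s²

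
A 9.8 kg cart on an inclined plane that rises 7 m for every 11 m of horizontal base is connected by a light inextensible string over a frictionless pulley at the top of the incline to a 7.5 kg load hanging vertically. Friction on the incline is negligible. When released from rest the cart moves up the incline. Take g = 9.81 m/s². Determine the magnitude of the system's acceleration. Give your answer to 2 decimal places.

For the cart on the incline: the weight component along the slope is m₁g sin 32.47° = 9.8 × 9.81 × 0.5369 = 51.616 N and the normal force is N = m₁g cos 32.47° = 81.108 N.
Newton's second law for the cart (up-slope positive): T − 51.616 = 9.8 a. For the hanging load (downward positive): 7.5 × 9.81 − T = 7.5 a.
Adding the two equations eliminates T: 21.959 = 17.3 a, so a = 1.2693 m/s².

1.27 m/s²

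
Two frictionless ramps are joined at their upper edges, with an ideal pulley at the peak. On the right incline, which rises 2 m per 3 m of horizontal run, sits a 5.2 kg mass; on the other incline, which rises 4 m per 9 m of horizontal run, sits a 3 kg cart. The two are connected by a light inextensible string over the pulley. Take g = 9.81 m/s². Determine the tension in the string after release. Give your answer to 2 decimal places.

17.93 N

Resolve each weight along its own incline: the 5.2 kg mass has component 5.2 × 9.81 × sin 33.69° = 28.296 N down its slope, and the 3 kg mass has 3 × 9.81 × sin 23.96° = 11.953 N down its slope.
The 5.2 kg side's 28.296 N exceeds the other side's 11.953 N, so that mass slides down and the 3 kg mass slides up. Taking that direction as positive, Newton's second law for the whole system gives 28.296 − 11.953 = (5.2 + 3) a, so a = 16.343 / 8.2 = 1.9930 m/s².
For the 3 kg mass (up-slope positive): T − 11.953 = 3 × 1.9930, so T = 17.932 N.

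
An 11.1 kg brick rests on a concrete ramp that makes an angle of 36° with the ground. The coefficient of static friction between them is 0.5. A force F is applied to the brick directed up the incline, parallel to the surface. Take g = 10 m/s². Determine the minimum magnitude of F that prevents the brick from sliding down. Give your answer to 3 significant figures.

The normal force is N = mg cos 36° = 89.801 N. With F at its minimum the brick is on the verge of sliding down, so static friction is at its maximum μ_s N = 0.5 × 89.801 = 44.901 N and acts up the slope.
Equilibrium along the incline: F + μ_s N = mg sin 36°, so F = 65.244 − 44.901 = 20.343 N.

20.3 N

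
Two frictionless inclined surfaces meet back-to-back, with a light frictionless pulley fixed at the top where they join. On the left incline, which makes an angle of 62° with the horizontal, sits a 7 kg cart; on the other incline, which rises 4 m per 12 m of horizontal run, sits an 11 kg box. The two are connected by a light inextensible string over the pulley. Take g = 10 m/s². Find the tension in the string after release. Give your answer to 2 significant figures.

Resolve each weight along its own incline: the 7 kg mass has component 7 × 10 × sin 62° = 61.806 N down its slope, and the 11 kg mass has 11 × 10 × sin 18.43° = 34.785 N down its slope.
The 7 kg side's 61.806 N exceeds the other side's 34.785 N, so that mass slides down and the 11 kg mass slides up. Taking that direction as positive, Newton's second law for the whole system gives 61.806 − 34.785 = (7 + 11) a, so a = 27.021 / 18 = 1.5012 m/s².
For the 11 kg mass (up-slope positive): T − 34.785 = 11 × 1.5012, so T = 51.298 N.

51 N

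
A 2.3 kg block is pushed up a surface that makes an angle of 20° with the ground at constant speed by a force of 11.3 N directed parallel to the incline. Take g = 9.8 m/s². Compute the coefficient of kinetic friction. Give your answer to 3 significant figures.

0.170

At constant speed ΣF = 0 along the incline. The applied 11.3 N acts up the slope; the weight component mg sin 20° = 7.709 N and kinetic friction μN both act down the slope.
So 11.3 = 7.709 + μ × 21.181, giving μ = (11.3 − 7.709) / 21.181 = 0.1695.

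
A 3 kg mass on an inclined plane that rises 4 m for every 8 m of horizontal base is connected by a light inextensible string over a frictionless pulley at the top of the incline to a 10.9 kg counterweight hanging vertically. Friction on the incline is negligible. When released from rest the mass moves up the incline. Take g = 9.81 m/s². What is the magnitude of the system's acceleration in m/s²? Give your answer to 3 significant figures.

For the mass on the incline: the weight component along the slope is m₁g sin 26.57° = 3 × 9.81 × 0.4472 = 13.161 N and the normal force is N = m₁g cos 26.57° = 26.323 N.
Newton's second law for the mass (up-slope positive): T − 13.161 = 3 a. For the hanging counterweight (downward positive): 10.9 × 9.81 − T = 10.9 a.
Adding the two equations eliminates T: 93.768 = 13.9 a, so a = 6.7459 m/s².

6.75 m/s²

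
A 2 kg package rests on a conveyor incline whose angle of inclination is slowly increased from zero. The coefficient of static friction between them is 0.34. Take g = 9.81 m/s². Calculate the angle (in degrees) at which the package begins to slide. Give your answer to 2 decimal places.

18.78°

At the threshold of sliding, static friction is at its maximum μ_s N and exactly balances the weight component along the incline: mg sin θ = μ_s mg cos θ.
Hence tan θ = μ_s = 0.34, so θ = arctan(0.34) = 18.7780°.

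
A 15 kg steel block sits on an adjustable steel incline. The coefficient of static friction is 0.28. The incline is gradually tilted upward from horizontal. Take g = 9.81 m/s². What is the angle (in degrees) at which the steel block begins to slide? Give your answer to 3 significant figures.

At the threshold of sliding, static friction is at its maximum μ_s N and exactly balances the weight component along the incline: mg sin θ = μ_s mg cos θ.
Hence tan θ = μ_s = 0.28, so θ = arctan(0.28) = 15.6422°.

15.6°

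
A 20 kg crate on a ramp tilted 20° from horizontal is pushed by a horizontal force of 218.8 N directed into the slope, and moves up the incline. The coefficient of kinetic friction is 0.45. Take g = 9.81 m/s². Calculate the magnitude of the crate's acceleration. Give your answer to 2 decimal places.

1.09 m/s²

The horizontal push has components F cos 20° = 218.8 × 0.9397 = 205.606 N up the incline and F sin 20° = 218.8 × 0.3420 = 74.830 N pressing into the surface.
The normal force is therefore N = mg cos 20° + F sin 20° = 184.369 + 74.830 = 259.199 N, and kinetic friction down the slope is μN = 0.45 × 259.199 = 116.640 N.
Along the incline: F cos 20° − mg sin 20° − μN = ma, so 205.606 − 67.100 − 116.640 = 20 a, giving a = 1.0933 m/s².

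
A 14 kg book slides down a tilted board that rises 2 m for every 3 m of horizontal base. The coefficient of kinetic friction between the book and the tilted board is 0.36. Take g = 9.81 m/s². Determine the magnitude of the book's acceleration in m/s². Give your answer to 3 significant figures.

Resolving the weight along the incline: the component pulling the book down the slope is mg sin 33.69° = 14 × 9.81 × 0.5547 = 76.182 N, and the normal force is N = mg cos 33.69° = 14 × 9.81 × 0.8321 = 114.281 N.
Kinetic friction acts up the slope with magnitude f = μN = 0.36 × 114.281 = 41.141 N.
Net force along the incline is 76.182 − 41.141 = 35.041 N, so a = 35.041 / 14 = 2.5029 m/s².

2.50 m/s²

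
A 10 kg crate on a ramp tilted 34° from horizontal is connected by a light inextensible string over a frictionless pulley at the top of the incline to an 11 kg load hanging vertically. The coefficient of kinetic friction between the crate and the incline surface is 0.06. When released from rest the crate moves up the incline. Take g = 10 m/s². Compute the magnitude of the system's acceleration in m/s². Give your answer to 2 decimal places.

2.34 m/s²

For the crate on the incline: the weight component along the slope is m₁g sin 34° = 10 × 10 × 0.5592 = 55.920 N and the normal force is N = m₁g cos 34° = 82.904 N.
Kinetic friction opposes the crate's motion up the incline: f = μN = 0.06 × 82.904 = 4.974 N acting down the slope.
Newton's second law for the crate (up-slope positive): T − 55.920 − 4.974 = 10 a. For the hanging load (downward positive): 11 × 10 − T = 11 a.
Adding the two equations eliminates T: 49.106 = 21 a, so a = 2.3384 m/s².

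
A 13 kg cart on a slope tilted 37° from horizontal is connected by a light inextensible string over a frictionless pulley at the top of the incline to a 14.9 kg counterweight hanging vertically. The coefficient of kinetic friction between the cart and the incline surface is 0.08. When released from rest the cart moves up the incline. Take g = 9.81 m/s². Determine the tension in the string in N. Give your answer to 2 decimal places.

113.45 N

For the cart on the incline: the weight component along the slope is m₁g sin 37° = 13 × 9.81 × 0.6018 = 76.748 N and the normal force is N = m₁g cos 37° = 101.850 N.
Kinetic friction opposes the cart's motion up the incline: f = μN = 0.08 × 101.850 = 8.148 N acting down the slope.
Newton's second law for the cart (up-slope positive): T − 76.748 − 8.148 = 13 a. For the hanging counterweight (downward positive): 14.9 × 9.81 − T = 14.9 a.
Adding the two equations eliminates T: 61.273 = 27.9 a, so a = 2.1962 m/s².
Then from the hanging counterweight's equation, T = 14.9 × (9.81 − 2.1962) = 113.446 N.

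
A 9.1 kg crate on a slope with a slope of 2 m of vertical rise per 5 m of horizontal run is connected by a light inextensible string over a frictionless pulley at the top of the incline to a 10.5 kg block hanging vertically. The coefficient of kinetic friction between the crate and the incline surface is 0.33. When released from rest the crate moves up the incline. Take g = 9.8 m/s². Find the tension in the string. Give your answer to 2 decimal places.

For the crate on the incline: the weight component along the slope is m₁g sin 21.80° = 9.1 × 9.8 × 0.3714 = 33.121 N and the normal force is N = m₁g cos 21.80° = 82.802 N.
Kinetic friction opposes the crate's motion up the incline: f = μN = 0.33 × 82.802 = 27.325 N acting down the slope.
Newton's second law for the crate (up-slope positive): T − 33.121 − 27.325 = 9.1 a. For the hanging block (downward positive): 10.5 × 9.8 − T = 10.5 a.
Adding the two equations eliminates T: 42.454 = 19.6 a, so a = 2.1660 m/s².
Then from the hanging block's equation, T = 10.5 × (9.8 − 2.1660) = 80.157 N.

80.16 N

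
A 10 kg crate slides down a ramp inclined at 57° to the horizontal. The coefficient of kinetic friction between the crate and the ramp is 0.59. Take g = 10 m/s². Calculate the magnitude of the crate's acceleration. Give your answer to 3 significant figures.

Resolving the weight along the incline: the component pulling the crate down the slope is mg sin 57° = 10 × 10 × 0.8387 = 83.870 N, and the normal force is N = mg cos 57° = 10 × 10 × 0.5446 = 54.460 N.
Kinetic friction acts up the slope with magnitude f = μN = 0.59 × 54.460 = 32.131 N.
Net force along the incline is 83.870 − 32.131 = 51.739 N, so a = 51.739 / 10 = 5.1739 m/s².

5.17 m/s²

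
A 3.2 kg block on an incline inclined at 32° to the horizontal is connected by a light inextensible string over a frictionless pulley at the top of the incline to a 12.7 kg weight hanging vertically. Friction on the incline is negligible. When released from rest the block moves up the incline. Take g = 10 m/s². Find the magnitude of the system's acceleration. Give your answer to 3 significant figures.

6.92 m/s²

For the block on the incline: the weight component along the slope is m₁g sin 32° = 3.2 × 10 × 0.5299 = 16.957 N and the normal force is N = m₁g cos 32° = 27.138 N.
Newton's second law for the block (up-slope positive): T − 16.957 = 3.2 a. For the hanging weight (downward positive): 12.7 × 10 − T = 12.7 a.
Adding the two equations eliminates T: 110.043 = 15.9 a, so a = 6.9209 m/s².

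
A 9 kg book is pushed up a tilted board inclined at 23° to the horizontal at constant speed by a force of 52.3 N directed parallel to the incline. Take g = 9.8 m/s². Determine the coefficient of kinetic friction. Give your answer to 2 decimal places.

0.22

At constant speed ΣF = 0 along the incline. The applied 52.3 N acts up the slope; the weight component mg sin 23° = 34.462 N and kinetic friction μN both act down the slope.
So 52.3 = 34.462 + μ × 81.189, giving μ = (52.3 − 34.462) / 81.189 = 0.2197.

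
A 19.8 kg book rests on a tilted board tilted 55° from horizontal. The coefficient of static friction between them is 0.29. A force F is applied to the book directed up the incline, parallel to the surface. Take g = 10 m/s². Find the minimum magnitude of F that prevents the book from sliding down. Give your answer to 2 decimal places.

129.26 N

The normal force is N = mg cos 55° = 113.568 N. With F at its minimum the book is on the verge of sliding down, so static friction is at its maximum μ_s N = 0.29 × 113.568 = 32.935 N and acts up the slope.
Equilibrium along the incline: F + μ_s N = mg sin 55°, so F = 162.192 − 32.935 = 129.257 N.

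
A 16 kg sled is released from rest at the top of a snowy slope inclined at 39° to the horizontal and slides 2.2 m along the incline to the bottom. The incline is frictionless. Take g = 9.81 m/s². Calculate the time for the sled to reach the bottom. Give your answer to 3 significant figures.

0.844 s

The weight component along the incline is mg sin 39° = 98.778 N and the normal force is N = mg cos 39° = 121.981 N.
With no friction, a = g sin 39° = 6.1736 m/s².
Starting from rest, L = ½at², so t = √(2L/a) = √(2 × 2.2 / 6.1736) = 0.8442 s.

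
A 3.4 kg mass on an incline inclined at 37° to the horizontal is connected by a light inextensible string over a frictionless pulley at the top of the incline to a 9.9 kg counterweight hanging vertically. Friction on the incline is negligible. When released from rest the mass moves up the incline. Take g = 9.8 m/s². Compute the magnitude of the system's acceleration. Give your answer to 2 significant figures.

For the mass on the incline: the weight component along the slope is m₁g sin 37° = 3.4 × 9.8 × 0.6018 = 20.052 N and the normal force is N = m₁g cos 37° = 26.611 N.
Newton's second law for the mass (up-slope positive): T − 20.052 = 3.4 a. For the hanging counterweight (downward positive): 9.9 × 9.8 − T = 9.9 a.
Adding the two equations eliminates T: 76.968 = 13.3 a, so a = 5.7871 m/s².

5.8 m/s²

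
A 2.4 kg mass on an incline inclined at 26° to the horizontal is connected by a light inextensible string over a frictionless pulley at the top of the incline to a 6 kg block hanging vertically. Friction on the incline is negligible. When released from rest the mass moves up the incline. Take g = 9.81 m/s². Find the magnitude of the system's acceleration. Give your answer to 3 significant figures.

5.78 m/s²

For the mass on the incline: the weight component along the slope is m₁g sin 26° = 2.4 × 9.81 × 0.4384 = 10.322 N and the normal force is N = m₁g cos 26° = 21.161 N.
Newton's second law for the mass (up-slope positive): T − 10.322 = 2.4 a. For the hanging block (downward positive): 6 × 9.81 − T = 6 a.
Adding the two equations eliminates T: 48.538 = 8.4 a, so a = 5.7783 m/s².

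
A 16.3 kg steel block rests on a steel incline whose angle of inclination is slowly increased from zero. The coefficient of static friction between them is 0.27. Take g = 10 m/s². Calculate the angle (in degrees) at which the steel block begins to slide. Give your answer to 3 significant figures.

At the threshold of sliding, static friction is at its maximum μ_s N and exactly balances the weight component along the incline: mg sin θ = μ_s mg cos θ.
Hence tan θ = μ_s = 0.27, so θ = arctan(0.27) = 15.1096°.

15.1°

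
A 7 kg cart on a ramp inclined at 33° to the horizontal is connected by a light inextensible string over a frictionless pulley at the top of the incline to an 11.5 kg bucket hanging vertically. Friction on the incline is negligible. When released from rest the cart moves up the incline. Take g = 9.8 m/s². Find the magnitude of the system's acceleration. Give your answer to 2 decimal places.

For the cart on the incline: the weight component along the slope is m₁g sin 33° = 7 × 9.8 × 0.5446 = 37.360 N and the normal force is N = m₁g cos 33° = 57.533 N.
Newton's second law for the cart (up-slope positive): T − 37.360 = 7 a. For the hanging bucket (downward positive): 11.5 × 9.8 − T = 11.5 a.
Adding the two equations eliminates T: 75.340 = 18.5 a, so a = 4.0724 m/s².

4.07 m/s²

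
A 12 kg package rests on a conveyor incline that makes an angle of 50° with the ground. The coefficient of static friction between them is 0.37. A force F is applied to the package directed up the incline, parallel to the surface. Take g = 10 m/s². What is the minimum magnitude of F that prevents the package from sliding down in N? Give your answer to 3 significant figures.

The normal force is N = mg cos 50° = 77.135 N. With F at its minimum the package is on the verge of sliding down, so static friction is at its maximum μ_s N = 0.37 × 77.135 = 28.540 N and acts up the slope.
Equilibrium along the incline: F + μ_s N = mg sin 50°, so F = 91.925 − 28.540 = 63.385 N.

63.4 N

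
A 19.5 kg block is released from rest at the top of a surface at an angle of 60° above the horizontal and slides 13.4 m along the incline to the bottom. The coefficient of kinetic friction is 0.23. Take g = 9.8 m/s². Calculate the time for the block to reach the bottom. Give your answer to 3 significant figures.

The weight component along the incline is mg sin 60° = 165.497 N and the normal force is N = mg cos 60° = 95.550 N.
Friction up the slope is f = μN = 0.23 × 95.550 = 21.977 N, so the net downslope force is 165.497 − 21.977 = 143.520 N and a = 143.520 / 19.5 = 7.3600 m/s².
Starting from rest, L = ½at², so t = √(2L/a) = √(2 × 13.4 / 7.3600) = 1.9082 s.

1.91 s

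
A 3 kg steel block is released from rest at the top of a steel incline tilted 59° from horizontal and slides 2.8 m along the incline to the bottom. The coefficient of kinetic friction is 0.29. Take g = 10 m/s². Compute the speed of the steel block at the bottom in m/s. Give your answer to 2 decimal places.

6.30 m/s

The weight component along the incline is mg sin 59° = 25.715 N and the normal force is N = mg cos 59° = 15.451 N.
Friction up the slope is f = μN = 0.29 × 15.451 = 4.481 N, so the net downslope force is 25.715 − 4.481 = 21.234 N and a = 21.234 / 3 = 7.0780 m/s².
Starting from rest over a distance of 2.8 m, v² = 2aL = 2 × 7.0780 × 2.8 = 39.6368, so v = 6.2958 m/s.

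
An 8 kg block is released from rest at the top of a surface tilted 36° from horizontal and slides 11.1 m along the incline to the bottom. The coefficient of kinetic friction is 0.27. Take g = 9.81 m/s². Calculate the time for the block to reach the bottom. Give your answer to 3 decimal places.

2.475 s

The weight component along the incline is mg sin 36° = 46.129 N and the normal force is N = mg cos 36° = 63.492 N.
Friction up the slope is f = μN = 0.27 × 63.492 = 17.143 N, so the net downslope force is 46.129 − 17.143 = 28.986 N and a = 28.986 / 8 = 3.6233 m/s².
Starting from rest, L = ½at², so t = √(2L/a) = √(2 × 11.1 / 3.6233) = 2.4753 s.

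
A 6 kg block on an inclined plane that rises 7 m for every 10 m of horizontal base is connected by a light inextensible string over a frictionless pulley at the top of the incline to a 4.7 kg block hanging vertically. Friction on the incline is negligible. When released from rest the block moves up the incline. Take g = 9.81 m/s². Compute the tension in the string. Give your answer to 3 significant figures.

40.7 N

For the block on the incline: the weight component along the slope is m₁g sin 34.99° = 6 × 9.81 × 0.5735 = 33.756 N and the normal force is N = m₁g cos 34.99° = 48.220 N.
Newton's second law for the block (up-slope positive): T − 33.756 = 6 a. For the hanging block (downward positive): 4.7 × 9.81 − T = 4.7 a.
Adding the two equations eliminates T: 12.351 = 10.7 a, so a = 1.1543 m/s².
Then from the hanging block's equation, T = 4.7 × (9.81 − 1.1543) = 40.682 N.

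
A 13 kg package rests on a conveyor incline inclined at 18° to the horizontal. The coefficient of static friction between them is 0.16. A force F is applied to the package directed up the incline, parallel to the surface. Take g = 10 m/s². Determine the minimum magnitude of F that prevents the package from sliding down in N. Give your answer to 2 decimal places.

The normal force is N = mg cos 18° = 123.637 N. With F at its minimum the package is on the verge of sliding down, so static friction is at its maximum μ_s N = 0.16 × 123.637 = 19.782 N and acts up the slope.
Equilibrium along the incline: F + μ_s N = mg sin 18°, so F = 40.172 − 19.782 = 20.390 N.

20.39 N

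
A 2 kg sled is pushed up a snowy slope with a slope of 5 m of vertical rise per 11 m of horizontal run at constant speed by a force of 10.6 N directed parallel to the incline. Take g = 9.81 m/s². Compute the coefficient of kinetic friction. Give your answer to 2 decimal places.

At constant speed ΣF = 0 along the incline. The applied 10.6 N acts up the slope; the weight component mg sin 24.44° = 8.119 N and kinetic friction μN both act down the slope.
So 10.6 = 8.119 + μ × 17.861, giving μ = (10.6 − 8.119) / 17.861 = 0.1389.

0.14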